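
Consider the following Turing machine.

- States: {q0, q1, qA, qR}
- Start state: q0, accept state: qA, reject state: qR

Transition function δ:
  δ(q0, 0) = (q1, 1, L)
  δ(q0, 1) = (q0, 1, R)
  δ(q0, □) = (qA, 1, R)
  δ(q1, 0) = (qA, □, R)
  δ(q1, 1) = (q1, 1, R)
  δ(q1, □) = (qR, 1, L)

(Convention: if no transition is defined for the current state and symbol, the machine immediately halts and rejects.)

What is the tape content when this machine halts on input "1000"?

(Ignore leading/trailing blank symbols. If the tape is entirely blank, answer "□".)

Execution trace:
Initial: [q0]1000
Step 1: δ(q0, 1) = (q0, 1, R) → 1[q0]000
Step 2: δ(q0, 0) = (q1, 1, L) → [q1]1100
Step 3: δ(q1, 1) = (q1, 1, R) → 1[q1]100
Step 4: δ(q1, 1) = (q1, 1, R) → 11[q1]00
Step 5: δ(q1, 0) = (qA, □, R) → 11□[qA]0

The machine reaches the accept state qA and halts.

Final tape (ignoring leading/trailing blanks): 11□0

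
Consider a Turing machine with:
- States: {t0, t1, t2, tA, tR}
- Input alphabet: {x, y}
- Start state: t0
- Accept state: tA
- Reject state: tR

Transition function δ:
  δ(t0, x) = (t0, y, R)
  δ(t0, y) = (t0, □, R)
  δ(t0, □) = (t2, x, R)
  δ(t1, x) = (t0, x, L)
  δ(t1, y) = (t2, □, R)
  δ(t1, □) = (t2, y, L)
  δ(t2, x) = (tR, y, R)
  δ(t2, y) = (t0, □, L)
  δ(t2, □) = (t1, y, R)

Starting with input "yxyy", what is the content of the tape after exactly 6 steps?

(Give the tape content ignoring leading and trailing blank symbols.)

Execution trace:
Initial: [t0]yxyy
Step 1: δ(t0, y) = (t0, □, R) → □[t0]xyy
Step 2: δ(t0, x) = (t0, y, R) → □y[t0]yy
Step 3: δ(t0, y) = (t0, □, R) → □y□[t0]y
Step 4: δ(t0, y) = (t0, □, R) → □y□□[t0]□
Step 5: δ(t0, □) = (t2, x, R) → □y□□x[t2]□
Step 6: δ(t2, □) = (t1, y, R) → □y□□xy[t1]□

After 6 steps, the tape (ignoring leading/trailing blanks) is: y□□xy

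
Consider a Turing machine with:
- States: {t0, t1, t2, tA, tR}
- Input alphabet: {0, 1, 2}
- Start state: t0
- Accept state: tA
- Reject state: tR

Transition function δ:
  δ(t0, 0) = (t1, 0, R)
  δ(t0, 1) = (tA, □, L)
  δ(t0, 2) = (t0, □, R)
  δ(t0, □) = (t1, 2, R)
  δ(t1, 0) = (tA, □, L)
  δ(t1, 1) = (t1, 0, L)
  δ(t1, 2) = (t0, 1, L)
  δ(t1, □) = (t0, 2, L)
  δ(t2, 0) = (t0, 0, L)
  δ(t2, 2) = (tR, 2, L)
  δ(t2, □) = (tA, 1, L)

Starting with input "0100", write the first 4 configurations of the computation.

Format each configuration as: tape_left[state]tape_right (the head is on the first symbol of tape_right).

Transitions applied:
Step 1: δ(t0, 0) = (t1, 0, R)
Step 2: δ(t1, 1) = (t1, 0, L)
Step 3: δ(t1, 0) = (tA, □, L)

The first 4 configurations are:
[t0]0100 ⊢ 0[t1]100 ⊢ [t1]0000 ⊢ [tA]□□000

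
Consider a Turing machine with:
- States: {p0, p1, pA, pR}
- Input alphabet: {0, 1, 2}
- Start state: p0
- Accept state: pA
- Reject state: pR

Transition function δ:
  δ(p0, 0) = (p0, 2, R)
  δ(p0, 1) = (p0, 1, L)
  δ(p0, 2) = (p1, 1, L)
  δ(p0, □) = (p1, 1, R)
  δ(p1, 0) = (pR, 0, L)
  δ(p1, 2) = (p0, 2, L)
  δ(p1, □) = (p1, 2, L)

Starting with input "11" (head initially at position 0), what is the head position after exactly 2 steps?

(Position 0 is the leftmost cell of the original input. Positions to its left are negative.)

Execution trace (head position shown):
Step 0: [p0]11  (head at position 0)
Step 1: move left → [p0]□11  (head at position -1)
Step 2: move right → 1[p1]11  (head at position 0)

After 2 steps, the head is at position 0.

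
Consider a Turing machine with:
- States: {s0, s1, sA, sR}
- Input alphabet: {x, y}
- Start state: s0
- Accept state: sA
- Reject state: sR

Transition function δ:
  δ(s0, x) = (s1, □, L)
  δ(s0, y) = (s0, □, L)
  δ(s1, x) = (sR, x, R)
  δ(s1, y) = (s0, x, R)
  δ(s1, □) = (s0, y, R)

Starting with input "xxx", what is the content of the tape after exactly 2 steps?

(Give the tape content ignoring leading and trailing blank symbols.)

Execution trace:
Initial: [s0]xxx
Step 1: δ(s0, x) = (s1, □, L) → [s1]□□xx
Step 2: δ(s1, □) = (s0, y, R) → y[s0]□xx

No transition is defined for δ(s0, □). By convention the machine halts and rejects.

After 2 steps, the tape (ignoring leading/trailing blanks) is: y□xx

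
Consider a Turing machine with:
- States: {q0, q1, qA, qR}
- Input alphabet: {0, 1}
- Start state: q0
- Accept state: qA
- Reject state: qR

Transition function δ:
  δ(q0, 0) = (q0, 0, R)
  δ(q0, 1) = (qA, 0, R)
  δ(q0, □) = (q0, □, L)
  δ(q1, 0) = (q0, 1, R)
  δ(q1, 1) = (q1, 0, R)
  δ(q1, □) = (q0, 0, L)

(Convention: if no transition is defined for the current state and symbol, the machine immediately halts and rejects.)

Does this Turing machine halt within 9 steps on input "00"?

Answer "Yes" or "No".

Execution trace:
Initial: [q0]00
Step 1: δ(q0, 0) = (q0, 0, R) → 0[q0]0
Step 2: δ(q0, 0) = (q0, 0, R) → 00[q0]□
Step 3: δ(q0, □) = (q0, □, L) → 0[q0]0□
Step 4: δ(q0, 0) = (q0, 0, R) → 00[q0]□
Step 5: δ(q0, □) = (q0, □, L) → 0[q0]0□
Step 6: δ(q0, 0) = (q0, 0, R) → 00[q0]□
Step 7: δ(q0, □) = (q0, □, L) → 0[q0]0□
Step 8: δ(q0, 0) = (q0, 0, R) → 00[q0]□
Step 9: δ(q0, □) = (q0, □, L) → 0[q0]0□

The machine has not reached a halting state after 9 steps.
The machine did not halt within the 9-step bound.

Answer: No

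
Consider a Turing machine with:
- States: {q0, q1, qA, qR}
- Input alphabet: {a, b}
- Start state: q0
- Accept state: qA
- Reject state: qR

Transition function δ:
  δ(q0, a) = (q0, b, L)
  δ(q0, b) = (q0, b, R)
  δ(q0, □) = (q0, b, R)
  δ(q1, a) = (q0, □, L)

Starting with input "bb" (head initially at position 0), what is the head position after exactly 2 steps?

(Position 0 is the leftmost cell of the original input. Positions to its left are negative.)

Execution trace (head position shown):
Step 0: [q0]bb  (head at position 0)
Step 1: move right → b[q0]b  (head at position 1)
Step 2: move right → bb[q0]□  (head at position 2)

After 2 steps, the head is at position 2.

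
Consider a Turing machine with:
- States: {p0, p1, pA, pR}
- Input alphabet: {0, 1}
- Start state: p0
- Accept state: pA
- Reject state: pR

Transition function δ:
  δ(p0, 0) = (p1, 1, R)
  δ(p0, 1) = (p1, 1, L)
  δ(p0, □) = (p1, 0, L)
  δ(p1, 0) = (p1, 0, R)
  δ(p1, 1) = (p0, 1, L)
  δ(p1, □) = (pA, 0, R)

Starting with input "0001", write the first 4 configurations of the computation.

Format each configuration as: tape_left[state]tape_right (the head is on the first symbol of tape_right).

Transitions applied:
Step 1: δ(p0, 0) = (p1, 1, R)
Step 2: δ(p1, 0) = (p1, 0, R)
Step 3: δ(p1, 0) = (p1, 0, R)

The first 4 configurations are:
[p0]0001 ⊢ 1[p1]001 ⊢ 10[p1]01 ⊢ 100[p1]1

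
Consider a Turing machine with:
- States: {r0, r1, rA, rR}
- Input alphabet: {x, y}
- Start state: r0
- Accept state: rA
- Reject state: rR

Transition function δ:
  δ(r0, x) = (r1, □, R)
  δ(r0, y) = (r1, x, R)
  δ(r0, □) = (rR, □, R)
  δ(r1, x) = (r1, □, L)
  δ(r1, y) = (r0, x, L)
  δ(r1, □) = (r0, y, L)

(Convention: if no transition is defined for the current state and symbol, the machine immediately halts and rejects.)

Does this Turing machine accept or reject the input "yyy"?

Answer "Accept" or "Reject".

Execution trace:
Initial: [r0]yyy
Step 1: δ(r0, y) = (r1, x, R) → x[r1]yy
Step 2: δ(r1, y) = (r0, x, L) → [r0]xxy
Step 3: δ(r0, x) = (r1, □, R) → □[r1]xy
Step 4: δ(r1, x) = (r1, □, L) → [r1]□□y
Step 5: δ(r1, □) = (r0, y, L) → [r0]□y□y
Step 6: δ(r0, □) = (rR, □, R) → □[rR]y□y

The machine reaches the reject state rR and halts.

Answer: Reject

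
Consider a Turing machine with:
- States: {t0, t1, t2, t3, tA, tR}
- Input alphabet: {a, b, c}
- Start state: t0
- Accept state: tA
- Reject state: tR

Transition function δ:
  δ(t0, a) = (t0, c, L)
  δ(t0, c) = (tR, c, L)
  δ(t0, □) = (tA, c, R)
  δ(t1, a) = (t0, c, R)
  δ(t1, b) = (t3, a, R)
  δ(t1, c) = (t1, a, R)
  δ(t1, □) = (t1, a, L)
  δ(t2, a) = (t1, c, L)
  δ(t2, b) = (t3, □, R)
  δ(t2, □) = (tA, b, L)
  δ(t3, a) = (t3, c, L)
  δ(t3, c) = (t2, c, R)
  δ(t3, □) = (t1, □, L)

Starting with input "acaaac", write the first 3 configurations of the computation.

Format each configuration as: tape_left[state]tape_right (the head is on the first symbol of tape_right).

Transitions applied:
Step 1: δ(t0, a) = (t0, c, L)
Step 2: δ(t0, □) = (tA, c, R)

The first 3 configurations are:
[t0]acaaac ⊢ [t0]□ccaaac ⊢ c[tA]ccaaac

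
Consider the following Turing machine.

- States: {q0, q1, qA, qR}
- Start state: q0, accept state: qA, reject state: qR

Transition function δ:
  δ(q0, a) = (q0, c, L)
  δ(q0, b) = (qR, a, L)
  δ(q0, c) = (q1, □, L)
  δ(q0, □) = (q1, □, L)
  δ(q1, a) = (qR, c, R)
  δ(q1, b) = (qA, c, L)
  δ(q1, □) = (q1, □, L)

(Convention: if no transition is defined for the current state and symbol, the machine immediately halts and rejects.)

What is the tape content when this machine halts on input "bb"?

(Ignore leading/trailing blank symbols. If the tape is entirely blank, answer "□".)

Execution trace:
Initial: [q0]bb
Step 1: δ(q0, b) = (qR, a, L) → [qR]□ab

The machine reaches the reject state qR and halts.

Final tape (ignoring leading/trailing blanks): ab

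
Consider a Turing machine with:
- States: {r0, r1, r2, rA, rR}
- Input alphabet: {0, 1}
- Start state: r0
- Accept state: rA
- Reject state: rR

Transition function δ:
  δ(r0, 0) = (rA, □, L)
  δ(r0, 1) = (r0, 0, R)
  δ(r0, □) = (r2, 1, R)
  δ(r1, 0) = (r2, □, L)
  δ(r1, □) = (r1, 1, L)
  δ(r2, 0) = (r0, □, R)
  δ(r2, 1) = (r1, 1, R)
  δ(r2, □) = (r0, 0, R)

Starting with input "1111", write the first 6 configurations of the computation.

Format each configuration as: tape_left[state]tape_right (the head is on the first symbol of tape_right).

Transitions applied:
Step 1: δ(r0, 1) = (r0, 0, R)
Step 2: δ(r0, 1) = (r0, 0, R)
Step 3: δ(r0, 1) = (r0, 0, R)
Step 4: δ(r0, 1) = (r0, 0, R)
Step 5: δ(r0, □) = (r2, 1, R)

The first 6 configurations are:
[r0]1111 ⊢ 0[r0]111 ⊢ 00[r0]11 ⊢ 000[r0]1 ⊢ 0000[r0]□ ⊢ 00001[r2]□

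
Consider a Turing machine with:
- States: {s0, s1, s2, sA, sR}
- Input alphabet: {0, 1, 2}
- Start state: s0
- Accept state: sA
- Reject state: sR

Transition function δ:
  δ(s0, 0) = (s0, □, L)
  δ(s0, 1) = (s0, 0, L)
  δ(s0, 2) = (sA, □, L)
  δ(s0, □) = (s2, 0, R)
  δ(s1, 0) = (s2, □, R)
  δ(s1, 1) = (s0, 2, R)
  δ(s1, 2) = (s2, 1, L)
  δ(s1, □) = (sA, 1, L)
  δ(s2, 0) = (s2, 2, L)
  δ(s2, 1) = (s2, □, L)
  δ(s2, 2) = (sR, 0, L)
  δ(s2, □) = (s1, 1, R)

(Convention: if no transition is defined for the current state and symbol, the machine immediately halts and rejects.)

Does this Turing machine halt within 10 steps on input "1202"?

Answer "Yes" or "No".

Execution trace:
Initial: [s0]1202
Step 1: δ(s0, 1) = (s0, 0, L) → [s0]□0202
Step 2: δ(s0, □) = (s2, 0, R) → 0[s2]0202
Step 3: δ(s2, 0) = (s2, 2, L) → [s2]02202
Step 4: δ(s2, 0) = (s2, 2, L) → [s2]□22202
Step 5: δ(s2, □) = (s1, 1, R) → 1[s1]22202
Step 6: δ(s1, 2) = (s2, 1, L) → [s2]112202
Step 7: δ(s2, 1) = (s2, □, L) → [s2]□□12202
Step 8: δ(s2, □) = (s1, 1, R) → 1[s1]□12202
Step 9: δ(s1, □) = (sA, 1, L) → [sA]1112202

The machine reaches the accept state sA and halts.
The machine halted after 9 steps (within the 10-step bound).

Answer: Yes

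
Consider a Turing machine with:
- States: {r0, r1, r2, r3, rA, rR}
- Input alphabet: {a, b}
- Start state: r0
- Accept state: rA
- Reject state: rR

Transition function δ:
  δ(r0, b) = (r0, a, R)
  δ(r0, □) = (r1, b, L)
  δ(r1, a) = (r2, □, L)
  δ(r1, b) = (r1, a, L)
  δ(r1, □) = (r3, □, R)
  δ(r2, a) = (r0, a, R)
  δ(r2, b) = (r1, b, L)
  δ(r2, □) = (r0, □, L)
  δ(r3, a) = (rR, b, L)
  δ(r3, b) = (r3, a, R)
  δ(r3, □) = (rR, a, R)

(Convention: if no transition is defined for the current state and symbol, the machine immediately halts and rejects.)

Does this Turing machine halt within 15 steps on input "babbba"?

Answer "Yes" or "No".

Execution trace:
Initial: [r0]babbba
Step 1: δ(r0, b) = (r0, a, R) → a[r0]abbba

No transition is defined for δ(r0, a). By convention the machine halts and rejects.
The machine halted after 1 step (within the 15-step bound).

Answer: Yes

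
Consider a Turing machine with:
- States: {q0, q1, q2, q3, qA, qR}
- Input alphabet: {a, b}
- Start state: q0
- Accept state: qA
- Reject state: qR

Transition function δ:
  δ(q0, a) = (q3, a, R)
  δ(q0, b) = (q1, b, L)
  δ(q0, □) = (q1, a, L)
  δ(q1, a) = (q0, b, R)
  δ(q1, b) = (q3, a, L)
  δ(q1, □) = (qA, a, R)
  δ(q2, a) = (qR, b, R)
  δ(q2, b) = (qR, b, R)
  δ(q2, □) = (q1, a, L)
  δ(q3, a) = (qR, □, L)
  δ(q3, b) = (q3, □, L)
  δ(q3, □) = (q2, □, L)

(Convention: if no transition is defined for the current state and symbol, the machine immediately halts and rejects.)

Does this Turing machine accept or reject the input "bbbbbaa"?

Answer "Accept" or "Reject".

Execution trace:
Initial: [q0]bbbbbaa
Step 1: δ(q0, b) = (q1, b, L) → [q1]□bbbbbaa
Step 2: δ(q1, □) = (qA, a, R) → a[qA]bbbbbaa

The machine reaches the accept state qA and halts.

Answer: Accept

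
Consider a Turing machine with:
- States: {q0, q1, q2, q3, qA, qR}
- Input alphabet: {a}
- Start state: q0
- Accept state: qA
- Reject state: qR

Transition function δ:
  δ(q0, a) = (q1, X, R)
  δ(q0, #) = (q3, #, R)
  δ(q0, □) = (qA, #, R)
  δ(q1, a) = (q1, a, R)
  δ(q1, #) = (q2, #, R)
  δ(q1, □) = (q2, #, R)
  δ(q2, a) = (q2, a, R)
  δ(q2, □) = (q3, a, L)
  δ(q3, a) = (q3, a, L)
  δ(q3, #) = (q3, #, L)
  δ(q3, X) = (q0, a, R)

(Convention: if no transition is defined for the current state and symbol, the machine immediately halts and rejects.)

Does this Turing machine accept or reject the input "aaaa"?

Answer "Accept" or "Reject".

Execution trace:
Initial: [q0]aaaa
Step 1: δ(q0, a) = (q1, X, R) → X[q1]aaa
Step 2: δ(q1, a) = (q1, a, R) → Xa[q1]aa
Step 3: δ(q1, a) = (q1, a, R) → Xaa[q1]a
Step 4: δ(q1, a) = (q1, a, R) → Xaaa[q1]□
Step 5: δ(q1, □) = (q2, #, R) → Xaaa#[q2]□
Step 6: δ(q2, □) = (q3, a, L) → Xaaa[q3]#a
Step 7: δ(q3, #) = (q3, #, L) → Xaa[q3]a#a
Step 8: δ(q3, a) = (q3, a, L) → Xa[q3]aa#a
Step 9: δ(q3, a) = (q3, a, L) → X[q3]aaa#a
Step 10: δ(q3, a) = (q3, a, L) → [q3]Xaaa#a
Step 11: δ(q3, X) = (q0, a, R) → a[q0]aaa#a
Step 12: δ(q0, a) = (q1, X, R) → aX[q1]aa#a
Step 13: δ(q1, a) = (q1, a, R) → aXa[q1]a#a
Step 14: δ(q1, a) = (q1, a, R) → aXaa[q1]#a
Step 15: δ(q1, #) = (q2, #, R) → aXaa#[q2]a
Step 16: δ(q2, a) = (q2, a, R) → aXaa#a[q2]□
Step 17: δ(q2, □) = (q3, a, L) → aXaa#[q3]aa
Step 18: δ(q3, a) = (q3, a, L) → aXaa[q3]#aa
Step 19: δ(q3, #) = (q3, #, L) → aXa[q3]a#aa
Step 20: δ(q3, a) = (q3, a, L) → aX[q3]aa#aa
Step 21: δ(q3, a) = (q3, a, L) → a[q3]Xaa#aa
Step 22: δ(q3, X) = (q0, a, R) → aa[q0]aa#aa
Step 23: δ(q0, a) = (q1, X, R) → aaX[q1]a#aa
Step 24: δ(q1, a) = (q1, a, R) → aaXa[q1]#aa
Step 25: δ(q1, #) = (q2, #, R) → aaXa#[q2]aa
Step 26: δ(q2, a) = (q2, a, R) → aaXa#a[q2]a
Step 27: δ(q2, a) = (q2, a, R) → aaXa#aa[q2]□
Step 28: δ(q2, □) = (q3, a, L) → aaXa#a[q3]aa
Step 29: δ(q3, a) = (q3, a, L) → aaXa#[q3]aaa
Step 30: δ(q3, a) = (q3, a, L) → aaXa[q3]#aaa
Step 31: δ(q3, #) = (q3, #, L) → aaX[q3]a#aaa
Step 32: δ(q3, a) = (q3, a, L) → aa[q3]Xa#aaa
Step 33: δ(q3, X) = (q0, a, R) → aaa[q0]a#aaa
Step 34: δ(q0, a) = (q1, X, R) → aaaX[q1]#aaa
Step 35: δ(q1, #) = (q2, #, R) → aaaX#[q2]aaa
Step 36: δ(q2, a) = (q2, a, R) → aaaX#a[q2]aa
Step 37: δ(q2, a) = (q2, a, R) → aaaX#aa[q2]a
Step 38: δ(q2, a) = (q2, a, R) → aaaX#aaa[q2]□
Step 39: δ(q2, □) = (q3, a, L) → aaaX#aa[q3]aa
Step 40: δ(q3, a) = (q3, a, L) → aaaX#a[q3]aaa
Step 41: δ(q3, a) = (q3, a, L) → aaaX#[q3]aaaa
Step 42: δ(q3, a) = (q3, a, L) → aaaX[q3]#aaaa
Step 43: δ(q3, #) = (q3, #, L) → aaa[q3]X#aaaa
Step 44: δ(q3, X) = (q0, a, R) → aaaa[q0]#aaaa
Step 45: δ(q0, #) = (q3, #, R) → aaaa#[q3]aaaa
Step 46: δ(q3, a) = (q3, a, L) → aaaa[q3]#aaaa
Step 47: δ(q3, #) = (q3, #, L) → aaa[q3]a#aaaa
Step 48: δ(q3, a) = (q3, a, L) → aa[q3]aa#aaaa
Step 49: δ(q3, a) = (q3, a, L) → a[q3]aaa#aaaa
Step 50: δ(q3, a) = (q3, a, L) → [q3]aaaa#aaaa
Step 51: δ(q3, a) = (q3, a, L) → [q3]□aaaa#aaaa

No transition is defined for δ(q3, □). By convention the machine halts and rejects.

Answer: Reject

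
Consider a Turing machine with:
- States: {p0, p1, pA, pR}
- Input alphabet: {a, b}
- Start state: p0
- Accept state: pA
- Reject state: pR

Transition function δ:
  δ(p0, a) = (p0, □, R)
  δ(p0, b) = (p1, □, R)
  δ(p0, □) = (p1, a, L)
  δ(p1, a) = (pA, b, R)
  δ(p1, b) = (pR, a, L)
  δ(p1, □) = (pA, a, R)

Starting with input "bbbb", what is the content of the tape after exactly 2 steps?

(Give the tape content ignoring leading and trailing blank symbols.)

Execution trace:
Initial: [p0]bbbb
Step 1: δ(p0, b) = (p1, □, R) → □[p1]bbb
Step 2: δ(p1, b) = (pR, a, L) → [pR]□abb

The machine reaches the reject state pR and halts.

After 2 steps, the tape (ignoring leading/trailing blanks) is: abb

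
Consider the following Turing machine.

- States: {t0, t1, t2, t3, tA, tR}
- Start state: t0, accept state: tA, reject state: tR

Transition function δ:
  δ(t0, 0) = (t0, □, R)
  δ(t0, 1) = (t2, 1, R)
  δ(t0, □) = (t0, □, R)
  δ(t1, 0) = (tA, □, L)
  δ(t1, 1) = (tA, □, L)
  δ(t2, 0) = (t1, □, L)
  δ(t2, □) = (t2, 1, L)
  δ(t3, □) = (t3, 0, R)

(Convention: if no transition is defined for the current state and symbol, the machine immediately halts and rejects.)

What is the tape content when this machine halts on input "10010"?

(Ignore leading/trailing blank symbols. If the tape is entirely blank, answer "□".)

Execution trace:
Initial: [t0]10010
Step 1: δ(t0, 1) = (t2, 1, R) → 1[t2]0010
Step 2: δ(t2, 0) = (t1, □, L) → [t1]1□010
Step 3: δ(t1, 1) = (tA, □, L) → [tA]□□□010

The machine reaches the accept state tA and halts.

Final tape (ignoring leading/trailing blanks): 010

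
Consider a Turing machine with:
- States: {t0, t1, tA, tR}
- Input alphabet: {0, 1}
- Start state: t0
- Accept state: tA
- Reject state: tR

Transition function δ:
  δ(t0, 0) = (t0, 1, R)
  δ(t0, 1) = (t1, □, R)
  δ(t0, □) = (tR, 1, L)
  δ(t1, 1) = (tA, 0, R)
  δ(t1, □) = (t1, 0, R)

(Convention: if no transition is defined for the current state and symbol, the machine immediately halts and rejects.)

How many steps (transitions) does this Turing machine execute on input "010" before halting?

Execution trace:
Initial: [t0]010
Step 1: δ(t0, 0) = (t0, 1, R) → 1[t0]10
Step 2: δ(t0, 1) = (t1, □, R) → 1□[t1]0

No transition is defined for δ(t1, 0). By convention the machine halts and rejects.

The machine executed 2 steps before halting.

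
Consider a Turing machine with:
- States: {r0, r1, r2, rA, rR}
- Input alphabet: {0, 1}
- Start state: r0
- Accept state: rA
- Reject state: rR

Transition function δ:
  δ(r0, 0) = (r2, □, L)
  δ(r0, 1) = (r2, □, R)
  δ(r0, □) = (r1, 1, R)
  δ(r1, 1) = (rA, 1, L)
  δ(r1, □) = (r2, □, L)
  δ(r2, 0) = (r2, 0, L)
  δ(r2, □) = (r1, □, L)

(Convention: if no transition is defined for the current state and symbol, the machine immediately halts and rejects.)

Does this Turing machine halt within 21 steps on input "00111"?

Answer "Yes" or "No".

Execution trace:
Initial: [r0]00111
Step 1: δ(r0, 0) = (r2, □, L) → [r2]□□0111
Step 2: δ(r2, □) = (r1, □, L) → [r1]□□□0111
Step 3: δ(r1, □) = (r2, □, L) → [r2]□□□□0111
Step 4: δ(r2, □) = (r1, □, L) → [r1]□□□□□0111
Step 5: δ(r1, □) = (r2, □, L) → [r2]□□□□□□0111
Step 6: δ(r2, □) = (r1, □, L) → [r1]□□□□□□□0111
Step 7: δ(r1, □) = (r2, □, L) → [r2]□□□□□□□□0111
Step 8: δ(r2, □) = (r1, □, L) → [r1]□□□□□□□□□0111
Step 9: δ(r1, □) = (r2, □, L) → [r2]□□□□□□□□□□0111
Step 10: δ(r2, □) = (r1, □, L) → [r1]□□□□□□□□□□□0111
Step 11: δ(r1, □) = (r2, □, L) → [r2]□□□□□□□□□□□□0111
Step 12: δ(r2, □) = (r1, □, L) → [r1]□□□□□□□□□□□□□0111
Step 13: δ(r1, □) = (r2, □, L) → [r2]□□□□□□□□□□□□□□0111
Step 14: δ(r2, □) = (r1, □, L) → [r1]□□□□□□□□□□□□□□□0111
Step 15: δ(r1, □) = (r2, □, L) → [r2]□□□□□□□□□□□□□□□□0111
Step 16: δ(r2, □) = (r1, □, L) → [r1]□□□□□□□□□□□□□□□□□0111
Step 17: δ(r1, □) = (r2, □, L) → [r2]□□□□□□□□□□□□□□□□□□0111
Step 18: δ(r2, □) = (r1, □, L) → [r1]□□□□□□□□□□□□□□□□□□□0111
Step 19: δ(r1, □) = (r2, □, L) → [r2]□□□□□□□□□□□□□□□□□□□□0111
Step 20: δ(r2, □) = (r1, □, L) → [r1]□□□□□□□□□□□□□□□□□□□□□0111
Step 21: δ(r1, □) = (r2, □, L) → [r2]□□□□□□□□□□□□□□□□□□□□□□0111

The machine has not reached a halting state after 21 steps.
The machine did not halt within the 21-step bound.

Answer: No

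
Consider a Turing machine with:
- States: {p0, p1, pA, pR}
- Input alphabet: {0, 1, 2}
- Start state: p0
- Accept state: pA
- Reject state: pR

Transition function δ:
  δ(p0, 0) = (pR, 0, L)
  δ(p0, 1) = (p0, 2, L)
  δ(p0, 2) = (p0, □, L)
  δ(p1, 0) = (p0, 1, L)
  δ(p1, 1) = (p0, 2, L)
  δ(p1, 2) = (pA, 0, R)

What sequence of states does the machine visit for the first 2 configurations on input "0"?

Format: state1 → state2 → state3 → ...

Execution trace:
Initial: [p0]0
Step 1: δ(p0, 0) = (pR, 0, L) → [pR]□0

The machine reaches the reject state pR and halts.

State sequence: p0 → pR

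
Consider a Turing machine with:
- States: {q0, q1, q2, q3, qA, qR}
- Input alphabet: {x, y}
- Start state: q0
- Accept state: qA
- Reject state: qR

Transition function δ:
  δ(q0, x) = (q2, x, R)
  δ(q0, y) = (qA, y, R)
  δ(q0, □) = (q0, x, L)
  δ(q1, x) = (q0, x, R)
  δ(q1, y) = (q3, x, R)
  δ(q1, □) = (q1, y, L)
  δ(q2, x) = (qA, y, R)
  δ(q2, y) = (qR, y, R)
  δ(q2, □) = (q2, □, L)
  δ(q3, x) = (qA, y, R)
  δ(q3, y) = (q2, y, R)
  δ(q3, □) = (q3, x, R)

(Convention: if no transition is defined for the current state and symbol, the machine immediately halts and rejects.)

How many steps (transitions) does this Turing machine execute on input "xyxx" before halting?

Execution trace:
Initial: [q0]xyxx
Step 1: δ(q0, x) = (q2, x, R) → x[q2]yxx
Step 2: δ(q2, y) = (qR, y, R) → xy[qR]xx

The machine reaches the reject state qR and halts.

The machine executed 2 steps before halting.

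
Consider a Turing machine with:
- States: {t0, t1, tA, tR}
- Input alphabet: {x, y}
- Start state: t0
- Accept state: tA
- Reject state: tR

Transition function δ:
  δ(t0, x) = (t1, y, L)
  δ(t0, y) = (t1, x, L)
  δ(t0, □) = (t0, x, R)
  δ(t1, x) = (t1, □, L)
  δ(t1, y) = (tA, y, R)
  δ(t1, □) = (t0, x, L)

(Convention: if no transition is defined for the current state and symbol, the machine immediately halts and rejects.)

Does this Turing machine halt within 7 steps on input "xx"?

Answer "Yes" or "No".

Execution trace:
Initial: [t0]xx
Step 1: δ(t0, x) = (t1, y, L) → [t1]□yx
Step 2: δ(t1, □) = (t0, x, L) → [t0]□xyx
Step 3: δ(t0, □) = (t0, x, R) → x[t0]xyx
Step 4: δ(t0, x) = (t1, y, L) → [t1]xyyx
Step 5: δ(t1, x) = (t1, □, L) → [t1]□□yyx
Step 6: δ(t1, □) = (t0, x, L) → [t0]□x□yyx
Step 7: δ(t0, □) = (t0, x, R) → x[t0]x□yyx

The machine has not reached a halting state after 7 steps.
The machine did not halt within the 7-step bound.

Answer: No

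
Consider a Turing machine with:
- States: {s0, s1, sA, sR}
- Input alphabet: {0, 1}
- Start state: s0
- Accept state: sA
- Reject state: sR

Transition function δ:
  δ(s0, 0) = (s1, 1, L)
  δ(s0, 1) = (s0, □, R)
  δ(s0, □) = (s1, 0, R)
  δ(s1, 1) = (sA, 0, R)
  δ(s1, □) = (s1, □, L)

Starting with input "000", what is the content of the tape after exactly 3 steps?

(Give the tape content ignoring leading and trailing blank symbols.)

Execution trace:
Initial: [s0]000
Step 1: δ(s0, 0) = (s1, 1, L) → [s1]□100
Step 2: δ(s1, □) = (s1, □, L) → [s1]□□100
Step 3: δ(s1, □) = (s1, □, L) → [s1]□□□100

After 3 steps, the tape (ignoring leading/trailing blanks) is: 100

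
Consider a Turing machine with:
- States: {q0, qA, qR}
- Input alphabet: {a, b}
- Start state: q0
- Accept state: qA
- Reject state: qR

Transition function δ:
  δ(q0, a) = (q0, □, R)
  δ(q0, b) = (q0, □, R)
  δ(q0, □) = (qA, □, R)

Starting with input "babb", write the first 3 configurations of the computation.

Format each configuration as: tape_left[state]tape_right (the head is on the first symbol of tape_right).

Transitions applied:
Step 1: δ(q0, b) = (q0, □, R)
Step 2: δ(q0, a) = (q0, □, R)

The first 3 configurations are:
[q0]babb ⊢ □[q0]abb ⊢ □□[q0]bb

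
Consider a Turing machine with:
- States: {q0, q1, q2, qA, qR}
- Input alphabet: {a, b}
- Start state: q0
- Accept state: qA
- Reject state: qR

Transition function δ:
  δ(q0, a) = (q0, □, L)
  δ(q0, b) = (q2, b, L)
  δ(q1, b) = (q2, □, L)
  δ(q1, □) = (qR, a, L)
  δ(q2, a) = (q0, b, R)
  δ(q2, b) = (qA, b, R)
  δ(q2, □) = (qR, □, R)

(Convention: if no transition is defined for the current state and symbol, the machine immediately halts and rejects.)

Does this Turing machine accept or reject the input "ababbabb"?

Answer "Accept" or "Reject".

Execution trace:
Initial: [q0]ababbabb
Step 1: δ(q0, a) = (q0, □, L) → [q0]□□babbabb

No transition is defined for δ(q0, □). By convention the machine halts and rejects.

Answer: Reject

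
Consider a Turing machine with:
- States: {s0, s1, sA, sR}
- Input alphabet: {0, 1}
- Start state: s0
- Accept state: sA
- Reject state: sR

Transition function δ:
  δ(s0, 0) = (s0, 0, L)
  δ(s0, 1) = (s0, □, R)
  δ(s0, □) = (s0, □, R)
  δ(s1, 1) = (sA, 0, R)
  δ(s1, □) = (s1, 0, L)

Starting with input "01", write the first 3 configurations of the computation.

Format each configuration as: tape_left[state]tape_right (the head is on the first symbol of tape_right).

Transitions applied:
Step 1: δ(s0, 0) = (s0, 0, L)
Step 2: δ(s0, □) = (s0, □, R)

The first 3 configurations are:
[s0]01 ⊢ [s0]□01 ⊢ □[s0]01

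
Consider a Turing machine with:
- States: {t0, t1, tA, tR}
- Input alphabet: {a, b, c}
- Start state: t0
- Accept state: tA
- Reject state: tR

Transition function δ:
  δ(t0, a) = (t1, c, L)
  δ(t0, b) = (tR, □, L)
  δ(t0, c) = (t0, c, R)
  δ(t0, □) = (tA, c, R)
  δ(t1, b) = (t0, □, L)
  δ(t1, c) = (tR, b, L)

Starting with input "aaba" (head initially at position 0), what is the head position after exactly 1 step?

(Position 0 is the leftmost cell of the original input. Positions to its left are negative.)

Execution trace (head position shown):
Step 0: [t0]aaba  (head at position 0)
Step 1: move left → [t1]□caba  (head at position -1)

After 1 step, the head is at position -1.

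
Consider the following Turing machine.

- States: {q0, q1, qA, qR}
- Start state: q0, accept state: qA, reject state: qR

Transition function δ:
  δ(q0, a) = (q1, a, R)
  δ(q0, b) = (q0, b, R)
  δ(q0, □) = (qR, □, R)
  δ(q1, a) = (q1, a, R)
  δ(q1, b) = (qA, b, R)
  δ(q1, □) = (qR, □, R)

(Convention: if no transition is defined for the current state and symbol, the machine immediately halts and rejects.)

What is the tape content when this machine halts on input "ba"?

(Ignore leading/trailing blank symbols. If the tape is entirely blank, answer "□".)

Execution trace:
Initial: [q0]ba
Step 1: δ(q0, b) = (q0, b, R) → b[q0]a
Step 2: δ(q0, a) = (q1, a, R) → ba[q1]□
Step 3: δ(q1, □) = (qR, □, R) → ba□[qR]□

The machine reaches the reject state qR and halts.

Final tape (ignoring leading/trailing blanks): ba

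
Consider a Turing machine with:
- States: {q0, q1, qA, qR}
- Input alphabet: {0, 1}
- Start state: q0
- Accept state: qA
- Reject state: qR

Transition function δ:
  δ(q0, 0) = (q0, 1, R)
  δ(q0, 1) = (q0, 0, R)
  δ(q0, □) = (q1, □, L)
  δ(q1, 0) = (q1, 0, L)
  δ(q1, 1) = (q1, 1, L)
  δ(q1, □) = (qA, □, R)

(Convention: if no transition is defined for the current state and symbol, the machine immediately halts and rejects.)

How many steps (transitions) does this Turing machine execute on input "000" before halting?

Execution trace:
Initial: [q0]000
Step 1: δ(q0, 0) = (q0, 1, R) → 1[q0]00
Step 2: δ(q0, 0) = (q0, 1, R) → 11[q0]0
Step 3: δ(q0, 0) = (q0, 1, R) → 111[q0]□
Step 4: δ(q0, □) = (q1, □, L) → 11[q1]1□
Step 5: δ(q1, 1) = (q1, 1, L) → 1[q1]11□
Step 6: δ(q1, 1) = (q1, 1, L) → [q1]111□
Step 7: δ(q1, 1) = (q1, 1, L) → [q1]□111□
Step 8: δ(q1, □) = (qA, □, R) → □[qA]111□

The machine reaches the accept state qA and halts.

The machine executed 8 steps before halting.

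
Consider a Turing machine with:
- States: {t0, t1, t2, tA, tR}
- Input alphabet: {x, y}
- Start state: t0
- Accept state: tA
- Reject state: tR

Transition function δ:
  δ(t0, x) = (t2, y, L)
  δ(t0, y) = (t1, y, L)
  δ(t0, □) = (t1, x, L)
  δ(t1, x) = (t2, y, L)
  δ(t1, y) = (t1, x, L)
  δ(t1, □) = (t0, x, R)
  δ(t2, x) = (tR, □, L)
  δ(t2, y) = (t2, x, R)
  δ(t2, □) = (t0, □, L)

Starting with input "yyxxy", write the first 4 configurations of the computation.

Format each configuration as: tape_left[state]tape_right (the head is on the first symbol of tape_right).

Transitions applied:
Step 1: δ(t0, y) = (t1, y, L)
Step 2: δ(t1, □) = (t0, x, R)
Step 3: δ(t0, y) = (t1, y, L)

The first 4 configurations are:
[t0]yyxxy ⊢ [t1]□yyxxy ⊢ x[t0]yyxxy ⊢ [t1]xyyxxy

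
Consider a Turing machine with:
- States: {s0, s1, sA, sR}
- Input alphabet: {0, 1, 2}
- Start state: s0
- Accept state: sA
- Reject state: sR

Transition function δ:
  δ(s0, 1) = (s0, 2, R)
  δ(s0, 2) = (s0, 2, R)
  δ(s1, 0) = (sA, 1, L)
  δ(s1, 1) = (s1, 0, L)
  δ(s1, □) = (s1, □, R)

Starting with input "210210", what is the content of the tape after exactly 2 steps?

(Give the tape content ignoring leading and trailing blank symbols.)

Execution trace:
Initial: [s0]210210
Step 1: δ(s0, 2) = (s0, 2, R) → 2[s0]10210
Step 2: δ(s0, 1) = (s0, 2, R) → 22[s0]0210

No transition is defined for δ(s0, 0). By convention the machine halts and rejects.

After 2 steps, the tape (ignoring leading/trailing blanks) is: 220210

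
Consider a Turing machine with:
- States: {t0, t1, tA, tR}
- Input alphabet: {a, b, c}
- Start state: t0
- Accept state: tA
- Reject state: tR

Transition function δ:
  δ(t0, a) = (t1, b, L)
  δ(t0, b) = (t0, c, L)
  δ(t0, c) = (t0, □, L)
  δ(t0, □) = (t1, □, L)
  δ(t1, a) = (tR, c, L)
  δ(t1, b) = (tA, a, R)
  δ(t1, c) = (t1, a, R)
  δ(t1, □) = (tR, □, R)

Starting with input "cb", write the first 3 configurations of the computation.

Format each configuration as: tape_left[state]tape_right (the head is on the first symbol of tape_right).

Transitions applied:
Step 1: δ(t0, c) = (t0, □, L)
Step 2: δ(t0, □) = (t1, □, L)

The first 3 configurations are:
[t0]cb ⊢ [t0]□□b ⊢ [t1]□□□b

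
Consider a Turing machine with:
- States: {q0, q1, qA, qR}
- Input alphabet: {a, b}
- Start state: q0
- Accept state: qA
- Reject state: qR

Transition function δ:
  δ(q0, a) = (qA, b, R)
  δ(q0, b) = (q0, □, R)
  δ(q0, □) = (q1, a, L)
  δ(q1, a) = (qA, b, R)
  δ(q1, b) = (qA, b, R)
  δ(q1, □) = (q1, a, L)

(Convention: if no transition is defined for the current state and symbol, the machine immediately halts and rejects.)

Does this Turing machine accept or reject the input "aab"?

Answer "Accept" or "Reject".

Execution trace:
Initial: [q0]aab
Step 1: δ(q0, a) = (qA, b, R) → b[qA]ab

The machine reaches the accept state qA and halts.

Answer: Accept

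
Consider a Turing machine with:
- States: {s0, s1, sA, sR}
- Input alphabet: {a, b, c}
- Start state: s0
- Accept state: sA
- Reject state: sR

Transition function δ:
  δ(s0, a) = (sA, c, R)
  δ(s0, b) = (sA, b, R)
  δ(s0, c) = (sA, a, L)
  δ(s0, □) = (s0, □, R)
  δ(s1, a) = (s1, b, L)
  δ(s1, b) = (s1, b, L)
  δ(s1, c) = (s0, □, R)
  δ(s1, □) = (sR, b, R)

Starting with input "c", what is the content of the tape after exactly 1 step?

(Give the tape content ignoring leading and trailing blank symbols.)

Execution trace:
Initial: [s0]c
Step 1: δ(s0, c) = (sA, a, L) → [sA]□a

The machine reaches the accept state sA and halts.

After 1 step, the tape (ignoring leading/trailing blanks) is: a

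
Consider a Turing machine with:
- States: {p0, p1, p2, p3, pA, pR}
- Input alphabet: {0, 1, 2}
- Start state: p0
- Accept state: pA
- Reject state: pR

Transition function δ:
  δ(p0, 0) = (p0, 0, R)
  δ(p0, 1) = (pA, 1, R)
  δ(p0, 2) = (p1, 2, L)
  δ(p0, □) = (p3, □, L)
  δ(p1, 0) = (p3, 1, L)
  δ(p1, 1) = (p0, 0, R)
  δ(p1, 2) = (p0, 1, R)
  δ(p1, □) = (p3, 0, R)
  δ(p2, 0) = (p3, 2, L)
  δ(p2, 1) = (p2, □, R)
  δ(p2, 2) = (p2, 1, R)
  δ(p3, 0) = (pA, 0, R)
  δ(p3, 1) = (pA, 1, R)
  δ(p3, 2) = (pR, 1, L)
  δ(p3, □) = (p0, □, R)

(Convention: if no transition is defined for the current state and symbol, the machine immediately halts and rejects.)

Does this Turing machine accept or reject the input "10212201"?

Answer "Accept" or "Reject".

Execution trace:
Initial: [p0]10212201
Step 1: δ(p0, 1) = (pA, 1, R) → 1[pA]0212201

The machine reaches the accept state pA and halts.

Answer: Accept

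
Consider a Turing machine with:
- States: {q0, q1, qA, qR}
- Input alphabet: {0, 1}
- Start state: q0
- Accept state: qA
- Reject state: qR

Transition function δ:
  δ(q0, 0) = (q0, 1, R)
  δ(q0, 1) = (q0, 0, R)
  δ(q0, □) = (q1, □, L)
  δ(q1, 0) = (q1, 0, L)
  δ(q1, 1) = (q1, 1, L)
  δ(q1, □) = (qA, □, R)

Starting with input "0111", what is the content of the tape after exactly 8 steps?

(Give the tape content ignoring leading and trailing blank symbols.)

Execution trace:
Initial: [q0]0111
Step 1: δ(q0, 0) = (q0, 1, R) → 1[q0]111
Step 2: δ(q0, 1) = (q0, 0, R) → 10[q0]11
Step 3: δ(q0, 1) = (q0, 0, R) → 100[q0]1
Step 4: δ(q0, 1) = (q0, 0, R) → 1000[q0]□
Step 5: δ(q0, □) = (q1, □, L) → 100[q1]0□
Step 6: δ(q1, 0) = (q1, 0, L) → 10[q1]00□
Step 7: δ(q1, 0) = (q1, 0, L) → 1[q1]000□
Step 8: δ(q1, 0) = (q1, 0, L) → [q1]1000□

After 8 steps, the tape (ignoring leading/trailing blanks) is: 1000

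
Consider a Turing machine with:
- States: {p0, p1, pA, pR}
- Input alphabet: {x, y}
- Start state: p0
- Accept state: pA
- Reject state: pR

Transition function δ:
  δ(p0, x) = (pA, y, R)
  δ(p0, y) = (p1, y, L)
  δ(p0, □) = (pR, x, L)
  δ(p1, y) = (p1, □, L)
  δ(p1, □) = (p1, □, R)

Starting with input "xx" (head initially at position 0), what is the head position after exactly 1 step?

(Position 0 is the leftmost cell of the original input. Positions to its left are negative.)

Execution trace (head position shown):
Step 0: [p0]xx  (head at position 0)
Step 1: move right → y[pA]x  (head at position 1)

After 1 step, the head is at position 1.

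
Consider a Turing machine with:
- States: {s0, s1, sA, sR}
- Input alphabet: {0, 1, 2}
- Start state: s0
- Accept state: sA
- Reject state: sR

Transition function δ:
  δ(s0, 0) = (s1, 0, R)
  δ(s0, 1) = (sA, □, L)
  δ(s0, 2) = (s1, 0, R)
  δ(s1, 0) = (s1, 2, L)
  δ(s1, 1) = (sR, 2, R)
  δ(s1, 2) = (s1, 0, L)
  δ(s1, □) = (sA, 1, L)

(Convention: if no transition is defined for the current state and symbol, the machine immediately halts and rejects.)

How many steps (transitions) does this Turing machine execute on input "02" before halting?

Execution trace:
Initial: [s0]02
Step 1: δ(s0, 0) = (s1, 0, R) → 0[s1]2
Step 2: δ(s1, 2) = (s1, 0, L) → [s1]00
Step 3: δ(s1, 0) = (s1, 2, L) → [s1]□20
Step 4: δ(s1, □) = (sA, 1, L) → [sA]□120

The machine reaches the accept state sA and halts.

The machine executed 4 steps before halting.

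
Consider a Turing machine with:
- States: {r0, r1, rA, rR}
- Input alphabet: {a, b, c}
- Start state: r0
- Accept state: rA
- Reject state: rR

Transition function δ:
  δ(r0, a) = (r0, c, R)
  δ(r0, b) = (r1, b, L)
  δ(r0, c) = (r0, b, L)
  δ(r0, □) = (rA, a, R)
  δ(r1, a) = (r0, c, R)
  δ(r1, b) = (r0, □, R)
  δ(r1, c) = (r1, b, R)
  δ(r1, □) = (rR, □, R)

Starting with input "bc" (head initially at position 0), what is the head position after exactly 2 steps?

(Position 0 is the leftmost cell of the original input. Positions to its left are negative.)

Execution trace (head position shown):
Step 0: [r0]bc  (head at position 0)
Step 1: move left → [r1]□bc  (head at position -1)
Step 2: move right → □[rR]bc  (head at position 0)

After 2 steps, the head is at position 0.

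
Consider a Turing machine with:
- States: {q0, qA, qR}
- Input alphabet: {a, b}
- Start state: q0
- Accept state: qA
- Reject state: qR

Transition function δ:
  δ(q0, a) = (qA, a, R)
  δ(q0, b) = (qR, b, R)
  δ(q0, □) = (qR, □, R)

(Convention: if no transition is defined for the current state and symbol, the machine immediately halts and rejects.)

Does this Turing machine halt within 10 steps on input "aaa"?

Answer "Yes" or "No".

Execution trace:
Initial: [q0]aaa
Step 1: δ(q0, a) = (qA, a, R) → a[qA]aa

The machine reaches the accept state qA and halts.
The machine halted after 1 step (within the 10-step bound).

Answer: Yes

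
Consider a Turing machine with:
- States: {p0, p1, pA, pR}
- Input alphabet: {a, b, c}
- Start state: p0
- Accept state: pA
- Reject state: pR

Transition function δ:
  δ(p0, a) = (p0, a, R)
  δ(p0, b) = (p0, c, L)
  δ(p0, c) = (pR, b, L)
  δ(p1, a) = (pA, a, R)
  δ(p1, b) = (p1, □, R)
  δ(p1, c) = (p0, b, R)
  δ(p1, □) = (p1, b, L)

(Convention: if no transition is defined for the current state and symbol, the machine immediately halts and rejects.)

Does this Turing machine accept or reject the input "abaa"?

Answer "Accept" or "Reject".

Execution trace:
Initial: [p0]abaa
Step 1: δ(p0, a) = (p0, a, R) → a[p0]baa
Step 2: δ(p0, b) = (p0, c, L) → [p0]acaa
Step 3: δ(p0, a) = (p0, a, R) → a[p0]caa
Step 4: δ(p0, c) = (pR, b, L) → [pR]abaa

The machine reaches the reject state pR and halts.

Answer: Reject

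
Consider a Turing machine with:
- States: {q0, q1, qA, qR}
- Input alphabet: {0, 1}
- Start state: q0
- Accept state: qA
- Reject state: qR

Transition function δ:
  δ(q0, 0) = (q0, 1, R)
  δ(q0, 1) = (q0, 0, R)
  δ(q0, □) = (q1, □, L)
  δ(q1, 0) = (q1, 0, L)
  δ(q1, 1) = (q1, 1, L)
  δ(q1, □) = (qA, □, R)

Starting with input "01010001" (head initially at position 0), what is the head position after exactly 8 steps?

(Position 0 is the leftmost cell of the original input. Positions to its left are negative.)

Execution trace (head position shown):
Step 0: [q0]01010001  (head at position 0)
Step 1: move right → 1[q0]1010001  (head at position 1)
Step 2: move right → 10[q0]010001  (head at position 2)
Step 3: move right → 101[q0]10001  (head at position 3)
Step 4: move right → 1010[q0]0001  (head at position 4)
Step 5: move right → 10101[q0]001  (head at position 5)
Step 6: move right → 101011[q0]01  (head at position 6)
Step 7: move right → 1010111[q0]1  (head at position 7)
Step 8: move right → 10101110[q0]□  (head at position 8)

After 8 steps, the head is at position 8.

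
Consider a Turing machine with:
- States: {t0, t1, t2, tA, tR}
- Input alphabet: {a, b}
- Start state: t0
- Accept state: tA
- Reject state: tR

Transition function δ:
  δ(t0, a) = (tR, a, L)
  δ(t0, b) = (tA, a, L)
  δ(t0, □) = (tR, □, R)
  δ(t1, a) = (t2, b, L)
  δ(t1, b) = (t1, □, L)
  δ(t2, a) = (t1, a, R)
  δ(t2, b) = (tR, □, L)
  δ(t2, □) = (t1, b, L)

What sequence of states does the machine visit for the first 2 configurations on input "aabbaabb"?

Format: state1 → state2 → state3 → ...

Execution trace:
Initial: [t0]aabbaabb
Step 1: δ(t0, a) = (tR, a, L) → [tR]□aabbaabb

The machine reaches the reject state tR and halts.

State sequence: t0 → tR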